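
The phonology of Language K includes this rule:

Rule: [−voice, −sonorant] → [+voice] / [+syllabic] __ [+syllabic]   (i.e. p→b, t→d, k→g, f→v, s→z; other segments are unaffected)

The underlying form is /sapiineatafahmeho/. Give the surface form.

sabiineadavahmeho

Scanning /sapiineatafahmeho/: /s/ at position 1 is not in the conditioning environment; /p/ is a voiceless obstruent between vowels /a/ and /i/, so it voices to [b]; /t/ is a voiceless obstruent between vowels /a/ and /a/, so it voices to [d]; /f/ is a voiceless obstruent between vowels /a/ and /a/, so it voices to [v].
Result: [sabiineadavahmeho].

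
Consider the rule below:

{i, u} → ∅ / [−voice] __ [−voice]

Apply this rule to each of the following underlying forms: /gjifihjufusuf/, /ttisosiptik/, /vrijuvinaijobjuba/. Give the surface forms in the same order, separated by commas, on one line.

gjifhjufsf, ttsosptk, vrijuvinaijobjuba

/gjifihjufusuf/: /i/ is a high vowel flanked by voiceless consonants /f/ and /h/, so it deletes. /u/ is a high vowel flanked by voiceless consonants /f/ and /s/, so it deletes. /u/ is a high vowel flanked by voiceless consonants /s/ and /f/, so it deletes. → [gjifhjufsf].
/ttisosiptik/: /i/ is a high vowel flanked by voiceless consonants /t/ and /s/, so it deletes. /i/ is a high vowel flanked by voiceless consonants /s/ and /p/, so it deletes. /i/ is a high vowel flanked by voiceless consonants /t/ and /k/, so it deletes. → [ttsosptk].
/vrijuvinaijobjuba/: the rule's environment is not met; surfaces unchanged as [vrijuvinaijobjuba].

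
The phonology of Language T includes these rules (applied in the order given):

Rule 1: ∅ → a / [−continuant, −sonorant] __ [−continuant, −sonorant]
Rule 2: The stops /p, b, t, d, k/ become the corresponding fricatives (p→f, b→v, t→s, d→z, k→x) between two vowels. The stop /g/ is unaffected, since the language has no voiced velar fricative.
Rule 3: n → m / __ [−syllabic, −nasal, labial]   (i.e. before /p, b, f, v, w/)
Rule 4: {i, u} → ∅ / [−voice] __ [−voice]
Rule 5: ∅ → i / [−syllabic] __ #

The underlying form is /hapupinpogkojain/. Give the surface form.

Rule 1 (stop-cluster a-epenthesis): /g/ and /k/ form a stop–stop cluster, so [a] is inserted between them. /hapupinpogkojain/ → hapupinpogakojain.
Rule 2 (intervocalic spirantization): /p/ is a stop between vowels /a/ and /u/, so it spirantizes to the fricative [f]. /p/ is a stop between vowels /u/ and /i/, so it spirantizes to the fricative [f]. /k/ is a stop between vowels /a/ and /o/, so it spirantizes to the fricative [x]. /hapupinpogakojain/ → hafufinpogaxojain.
Rule 3 (nasal place assimilation): /n/ precedes the labial consonant /p/, so it assimilates in place to [m]. /hafufinpogaxojain/ → hafufimpogaxojain.
Rule 4 (high vowel syncope): /u/ is a high vowel flanked by voiceless consonants /f/ and /f/, so it deletes. /hafufimpogaxojain/ → haffimpogaxojain.
Rule 5 (final i-epenthesis): the form ends in the consonant /n/, so [i] is inserted word-finally. /haffimpogaxojain/ → haffimpogaxojaini.

haffimpogaxojaini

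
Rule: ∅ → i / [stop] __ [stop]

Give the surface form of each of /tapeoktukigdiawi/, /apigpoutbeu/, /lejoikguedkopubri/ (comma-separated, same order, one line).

/tapeoktukigdiawi/: /k/ and /t/ form a stop–stop cluster, so [i] is inserted between them. /g/ and /d/ form a stop–stop cluster, so [i] is inserted between them. → [tapeokitukigidiawi].
/apigpoutbeu/: /g/ and /p/ form a stop–stop cluster, so [i] is inserted between them. /t/ and /b/ form a stop–stop cluster, so [i] is inserted between them. → [apigipoutibeu].
/lejoikguedkopubri/: /k/ and /g/ form a stop–stop cluster, so [i] is inserted between them. /d/ and /k/ form a stop–stop cluster, so [i] is inserted between them. → [lejoikiguedikopubri].

tapeokitukigidiawi, apigipoutibeu, lejoikiguedikopubri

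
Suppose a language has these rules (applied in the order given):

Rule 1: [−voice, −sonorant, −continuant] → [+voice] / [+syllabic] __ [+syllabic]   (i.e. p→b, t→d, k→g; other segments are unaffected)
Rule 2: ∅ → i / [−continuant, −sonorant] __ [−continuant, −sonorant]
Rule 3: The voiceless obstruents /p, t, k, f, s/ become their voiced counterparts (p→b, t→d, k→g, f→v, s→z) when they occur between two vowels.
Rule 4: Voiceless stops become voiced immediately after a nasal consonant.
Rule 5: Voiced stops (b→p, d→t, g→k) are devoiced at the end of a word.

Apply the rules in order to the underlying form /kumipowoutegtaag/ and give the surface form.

Rule 1 (intervocalic voicing): /p/ is a voiceless stop between vowels /i/ and /o/, so it voices to [b]. /t/ is a voiceless stop between vowels /u/ and /e/, so it voices to [d]. /kumipowoutegtaag/ → kumibowoudegtaag.
Rule 2 (stop-cluster i-epenthesis): /g/ and /t/ form a stop–stop cluster, so [i] is inserted between them. /kumibowoudegtaag/ → kumibowoudegitaag.
Rule 3 (intervocalic voicing): /t/ is a voiceless obstruent between vowels /i/ and /a/, so it voices to [d]. /kumibowoudegitaag/ → kumibowoudegidaag.
Rule 4 (post-nasal voicing): no segment meets the environment; /kumibowoudegidaag/ is unchanged.
Rule 5 (final devoicing): /g/ is a voiced stop in word-final position, so it devoices to [k]. /kumibowoudegidaag/ → kumibowoudegidaak.

kumibowoudegidaak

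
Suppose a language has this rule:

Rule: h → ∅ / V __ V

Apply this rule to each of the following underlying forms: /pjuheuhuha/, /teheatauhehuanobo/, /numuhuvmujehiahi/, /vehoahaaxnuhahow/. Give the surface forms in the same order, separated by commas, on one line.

/pjuheuhuha/: /h/ occurs between vowels /u/ and /e/, so it deletes. /h/ occurs between vowels /u/ and /u/, so it deletes. /h/ occurs between vowels /u/ and /a/, so it deletes. → [pjueuua].
/teheatauhehuanobo/: /h/ occurs between vowels /e/ and /e/, so it deletes. /h/ occurs between vowels /u/ and /e/, so it deletes. /h/ occurs between vowels /e/ and /u/, so it deletes. → [teeataueuanobo].
/numuhuvmujehiahi/: /h/ occurs between vowels /u/ and /u/, so it deletes. /h/ occurs between vowels /e/ and /i/, so it deletes. /h/ occurs between vowels /a/ and /i/, so it deletes. → [numuuvmujeiai].
/vehoahaaxnuhahow/: /h/ occurs between vowels /e/ and /o/, so it deletes. /h/ occurs between vowels /a/ and /a/, so it deletes. /h/ occurs between vowels /u/ and /a/, so it deletes. /h/ occurs between vowels /a/ and /o/, so it deletes. → [veoaaaxnuaow].

pjueuua, teeataueuanobo, numuuvmujeiai, veoaaaxnuaow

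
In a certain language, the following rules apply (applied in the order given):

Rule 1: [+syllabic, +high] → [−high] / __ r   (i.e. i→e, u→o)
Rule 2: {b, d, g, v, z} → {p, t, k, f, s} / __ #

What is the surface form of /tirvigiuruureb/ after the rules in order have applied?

Rule 1 (pre-rhotic lowering): /i/ is a high vowel immediately before /r/, so it lowers to [e]. /u/ is a high vowel immediately before /r/, so it lowers to [o]. /u/ is a high vowel immediately before /r/, so it lowers to [o]. /tirvigiuruureb/ → tervigioruoreb.
Rule 2 (final devoicing): /b/ is a voiced obstruent in word-final position, so it devoices to [p]. /tervigioruoreb/ → tervigioruorep.

tervigioruorep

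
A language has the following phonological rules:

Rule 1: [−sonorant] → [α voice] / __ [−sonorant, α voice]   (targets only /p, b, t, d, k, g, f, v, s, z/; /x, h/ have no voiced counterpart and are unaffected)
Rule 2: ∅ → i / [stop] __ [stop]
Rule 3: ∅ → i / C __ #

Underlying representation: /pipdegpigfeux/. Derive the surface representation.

Rule 1 (regressive voicing assimilation): /p/ precedes the voiced obstruent /d/, so it voices to [b] by assimilation. /g/ precedes the voiceless obstruent /p/, so it devoices to [k] by assimilation. /g/ precedes the voiceless obstruent /f/, so it devoices to [k] by assimilation. /pipdegpigfeux/ → pibdekpikfeux.
Rule 2 (stop-cluster i-epenthesis): /b/ and /d/ form a stop–stop cluster, so [i] is inserted between them. /k/ and /p/ form a stop–stop cluster, so [i] is inserted between them. /pibdekpikfeux/ → pibidekipikfeux.
Rule 3 (final i-epenthesis): the form ends in the consonant /x/, so [i] is inserted word-finally. /pibidekipikfeux/ → pibidekipikfeuxi.

pibidekipikfeuxi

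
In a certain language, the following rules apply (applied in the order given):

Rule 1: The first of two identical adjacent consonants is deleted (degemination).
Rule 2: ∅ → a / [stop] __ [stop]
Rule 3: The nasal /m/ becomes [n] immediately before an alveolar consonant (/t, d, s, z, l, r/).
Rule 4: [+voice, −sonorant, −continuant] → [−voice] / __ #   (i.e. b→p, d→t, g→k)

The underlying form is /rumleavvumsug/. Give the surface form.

runleavunsuk

Rule 1 (degemination): /vv/ is a geminate; the first /v/ deletes. /rumleavvumsug/ → rumleavumsug.
Rule 2 (stop-cluster a-epenthesis): no segment meets the environment; /rumleavumsug/ is unchanged.
Rule 3 (nasal place assimilation): /m/ precedes the alveolar consonant /l/, so it assimilates in place to [n]. /m/ precedes the alveolar consonant /s/, so it assimilates in place to [n]. /rumleavumsug/ → runleavunsug.
Rule 4 (final devoicing): /g/ is a voiced stop in word-final position, so it devoices to [k]. /runleavunsug/ → runleavunsuk.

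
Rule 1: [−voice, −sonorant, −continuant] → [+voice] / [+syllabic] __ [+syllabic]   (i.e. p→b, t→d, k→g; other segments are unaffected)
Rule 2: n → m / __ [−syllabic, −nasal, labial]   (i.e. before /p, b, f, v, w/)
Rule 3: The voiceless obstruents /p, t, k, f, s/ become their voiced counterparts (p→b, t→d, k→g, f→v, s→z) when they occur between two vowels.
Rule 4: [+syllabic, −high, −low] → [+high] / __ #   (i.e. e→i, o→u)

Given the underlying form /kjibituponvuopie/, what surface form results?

kjibidubomvuobii

Rule 1 (intervocalic voicing): /t/ is a voiceless stop between vowels /i/ and /u/, so it voices to [d]. /p/ is a voiceless stop between vowels /u/ and /o/, so it voices to [b]. /p/ is a voiceless stop between vowels /o/ and /i/, so it voices to [b]. /kjibituponvuopie/ → kjibidubonvuobie.
Rule 2 (nasal place assimilation): /n/ precedes the labial consonant /v/, so it assimilates in place to [m]. /kjibidubonvuobie/ → kjibidubomvuobie.
Rule 3 (intervocalic voicing): no segment meets the environment; /kjibidubomvuobie/ is unchanged.
Rule 4 (final vowel raising): /e/ is a mid vowel in word-final position, so it raises to [i]. /kjibidubomvuobie/ → kjibidubomvuobii.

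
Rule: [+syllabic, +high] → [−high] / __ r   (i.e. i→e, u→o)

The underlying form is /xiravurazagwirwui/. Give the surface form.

xeravorazagwerwui

/i/ is a high vowel immediately before /r/, so it lowers to [e].
/u/ is a high vowel immediately before /r/, so it lowers to [o].
/i/ is a high vowel immediately before /r/, so it lowers to [e].
The other instances of /u/, /i/ do not occur in the required environment and remain unchanged.
Surface form: [xeravorazagwerwui].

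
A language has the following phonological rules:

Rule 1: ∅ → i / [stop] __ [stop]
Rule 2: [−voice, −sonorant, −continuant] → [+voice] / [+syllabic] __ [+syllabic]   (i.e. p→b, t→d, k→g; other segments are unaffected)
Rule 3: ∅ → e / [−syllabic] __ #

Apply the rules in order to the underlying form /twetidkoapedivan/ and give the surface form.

Rule 1 (stop-cluster i-epenthesis): /d/ and /k/ form a stop–stop cluster, so [i] is inserted between them. /twetidkoapedivan/ → twetidikoapedivan.
Rule 2 (intervocalic voicing): /t/ is a voiceless stop between vowels /e/ and /i/, so it voices to [d]. /k/ is a voiceless stop between vowels /i/ and /o/, so it voices to [g]. /p/ is a voiceless stop between vowels /a/ and /e/, so it voices to [b]. /twetidikoapedivan/ → twedidigoabedivan.
Rule 3 (final e-epenthesis): the form ends in the consonant /n/, so [e] is inserted word-finally. /twedidigoabedivan/ → twedidigoabedivane.

twedidigoabedivane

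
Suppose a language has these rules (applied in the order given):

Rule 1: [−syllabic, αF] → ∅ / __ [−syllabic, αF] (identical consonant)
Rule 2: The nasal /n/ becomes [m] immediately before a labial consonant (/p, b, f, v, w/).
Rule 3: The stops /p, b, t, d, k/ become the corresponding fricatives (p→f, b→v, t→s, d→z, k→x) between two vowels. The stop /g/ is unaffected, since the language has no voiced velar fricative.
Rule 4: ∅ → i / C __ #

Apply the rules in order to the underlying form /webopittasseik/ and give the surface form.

Rule 1 (degemination): /tt/ is a geminate; the first /t/ deletes. /ss/ is a geminate; the first /s/ deletes. /webopittasseik/ → webopitaseik.
Rule 2 (nasal place assimilation): no segment meets the environment; /webopitaseik/ is unchanged.
Rule 3 (intervocalic spirantization): /b/ is a stop between vowels /e/ and /o/, so it spirantizes to the fricative [v]. /p/ is a stop between vowels /o/ and /i/, so it spirantizes to the fricative [f]. /t/ is a stop between vowels /i/ and /a/, so it spirantizes to the fricative [s]. /webopitaseik/ → wevofisaseik.
Rule 4 (final i-epenthesis): the form ends in the consonant /k/, so [i] is inserted word-finally. /wevofisaseik/ → wevofisaseiki.

wevofisaseiki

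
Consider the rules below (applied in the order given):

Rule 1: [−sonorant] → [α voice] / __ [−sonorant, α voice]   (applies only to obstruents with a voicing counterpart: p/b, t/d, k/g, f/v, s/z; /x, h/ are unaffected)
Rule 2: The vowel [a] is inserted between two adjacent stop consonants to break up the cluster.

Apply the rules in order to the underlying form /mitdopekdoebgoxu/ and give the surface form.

Rule 1 (regressive voicing assimilation): /t/ precedes the voiced obstruent /d/, so it voices to [d] by assimilation. /k/ precedes the voiced obstruent /d/, so it voices to [g] by assimilation. /mitdopekdoebgoxu/ → middopegdoebgoxu.
Rule 2 (stop-cluster a-epenthesis): /d/ and /d/ form a stop–stop cluster, so [a] is inserted between them. /g/ and /d/ form a stop–stop cluster, so [a] is inserted between them. /b/ and /g/ form a stop–stop cluster, so [a] is inserted between them. /middopegdoebgoxu/ → midadopegadoebagoxu.

midadopegadoebagoxu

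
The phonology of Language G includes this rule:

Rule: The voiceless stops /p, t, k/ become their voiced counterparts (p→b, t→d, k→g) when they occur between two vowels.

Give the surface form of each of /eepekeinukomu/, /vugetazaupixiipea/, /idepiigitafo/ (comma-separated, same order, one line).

/eepekeinukomu/: /p/ is a voiceless stop between vowels /e/ and /e/, so it voices to [b]. /k/ is a voiceless stop between vowels /e/ and /e/, so it voices to [g]. /k/ is a voiceless stop between vowels /u/ and /o/, so it voices to [g]. → [eebegeinugomu].
/vugetazaupixiipea/: /t/ is a voiceless stop between vowels /e/ and /a/, so it voices to [d]. /p/ is a voiceless stop between vowels /u/ and /i/, so it voices to [b]. /p/ is a voiceless stop between vowels /i/ and /e/, so it voices to [b]. → [vugedazaubixiibea].
/idepiigitafo/: /p/ is a voiceless stop between vowels /e/ and /i/, so it voices to [b]. /t/ is a voiceless stop between vowels /i/ and /a/, so it voices to [d]. → [idebiigidafo].

eebegeinugomu, vugedazaubixiibea, idebiigidafo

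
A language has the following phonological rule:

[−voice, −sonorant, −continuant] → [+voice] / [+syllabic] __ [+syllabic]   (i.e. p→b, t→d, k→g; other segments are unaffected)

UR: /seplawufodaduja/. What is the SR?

No segment of /seplawufodaduja/ meets the structural description of the rule, so the form surfaces unchanged.

seplawufodaduja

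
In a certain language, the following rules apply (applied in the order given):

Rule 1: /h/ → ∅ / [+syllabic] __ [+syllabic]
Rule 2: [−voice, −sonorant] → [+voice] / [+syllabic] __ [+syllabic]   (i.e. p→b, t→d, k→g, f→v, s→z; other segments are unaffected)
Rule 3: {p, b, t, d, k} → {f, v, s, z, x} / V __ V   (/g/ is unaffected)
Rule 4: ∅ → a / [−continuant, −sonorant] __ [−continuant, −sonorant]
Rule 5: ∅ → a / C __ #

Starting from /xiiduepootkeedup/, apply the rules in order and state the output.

Rule 1 (intervocalic h-deletion): no segment meets the environment; /xiiduepootkeedup/ is unchanged.
Rule 2 (intervocalic voicing): /p/ is a voiceless obstruent between vowels /e/ and /o/, so it voices to [b]. /xiiduepootkeedup/ → xiiduebootkeedup.
Rule 3 (intervocalic spirantization): /d/ is a stop between vowels /i/ and /u/, so it spirantizes to the fricative [z]. /b/ is a stop between vowels /e/ and /o/, so it spirantizes to the fricative [v]. /d/ is a stop between vowels /e/ and /u/, so it spirantizes to the fricative [z]. /xiiduebootkeedup/ → xiizuevootkeezup.
Rule 4 (stop-cluster a-epenthesis): /t/ and /k/ form a stop–stop cluster, so [a] is inserted between them. /xiizuevootkeezup/ → xiizuevootakeezup.
Rule 5 (final a-epenthesis): the form ends in the consonant /p/, so [a] is inserted word-finally. /xiizuevootakeezup/ → xiizuevootakeezupa.

xiizuevootakeezupa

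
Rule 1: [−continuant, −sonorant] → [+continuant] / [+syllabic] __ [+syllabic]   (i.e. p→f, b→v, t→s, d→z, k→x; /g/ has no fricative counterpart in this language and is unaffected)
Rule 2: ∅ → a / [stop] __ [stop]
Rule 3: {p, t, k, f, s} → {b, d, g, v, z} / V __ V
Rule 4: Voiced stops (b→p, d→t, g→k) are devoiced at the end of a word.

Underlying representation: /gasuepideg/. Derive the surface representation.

Rule 1 (intervocalic spirantization): /p/ is a stop between vowels /e/ and /i/, so it spirantizes to the fricative [f]. /d/ is a stop between vowels /i/ and /e/, so it spirantizes to the fricative [z]. /gasuepideg/ → gasuefizeg.
Rule 2 (stop-cluster a-epenthesis): no segment meets the environment; /gasuefizeg/ is unchanged.
Rule 3 (intervocalic voicing): /s/ is a voiceless obstruent between vowels /a/ and /u/, so it voices to [z]. /f/ is a voiceless obstruent between vowels /e/ and /i/, so it voices to [v]. /gasuefizeg/ → gazuevizeg.
Rule 4 (final devoicing): /g/ is a voiced stop in word-final position, so it devoices to [k]. /gazuevizeg/ → gazuevizek.

gazuevizek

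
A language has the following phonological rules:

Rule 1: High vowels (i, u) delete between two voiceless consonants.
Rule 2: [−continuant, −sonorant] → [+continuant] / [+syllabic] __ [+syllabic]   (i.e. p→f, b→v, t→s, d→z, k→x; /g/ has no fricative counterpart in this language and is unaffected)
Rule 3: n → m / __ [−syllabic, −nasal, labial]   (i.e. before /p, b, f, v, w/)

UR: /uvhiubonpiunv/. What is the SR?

uvhiuvompiumv

Rule 1 (high vowel syncope): no segment meets the environment; /uvhiubonpiunv/ is unchanged.
Rule 2 (intervocalic spirantization): /b/ is a stop between vowels /u/ and /o/, so it spirantizes to the fricative [v]. /uvhiubonpiunv/ → uvhiuvonpiunv.
Rule 3 (nasal place assimilation): /n/ precedes the labial consonant /p/, so it assimilates in place to [m]. /n/ precedes the labial consonant /v/, so it assimilates in place to [m]. /uvhiuvonpiunv/ → uvhiuvompiumv.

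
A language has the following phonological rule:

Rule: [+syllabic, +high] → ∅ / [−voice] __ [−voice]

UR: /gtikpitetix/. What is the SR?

/i/ is a high vowel flanked by voiceless consonants /t/ and /k/, so it deletes.
/i/ is a high vowel flanked by voiceless consonants /p/ and /t/, so it deletes.
/i/ is a high vowel flanked by voiceless consonants /t/ and /x/, so it deletes.
Surface form: [gtkptetx].

gtkptetx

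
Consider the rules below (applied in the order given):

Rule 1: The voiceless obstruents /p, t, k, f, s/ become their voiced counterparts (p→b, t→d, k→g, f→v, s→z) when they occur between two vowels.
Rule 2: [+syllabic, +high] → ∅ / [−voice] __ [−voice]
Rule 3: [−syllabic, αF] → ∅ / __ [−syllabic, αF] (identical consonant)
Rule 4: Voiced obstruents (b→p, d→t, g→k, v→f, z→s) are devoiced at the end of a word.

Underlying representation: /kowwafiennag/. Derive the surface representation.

kowavienak

Rule 1 (intervocalic voicing): /f/ is a voiceless obstruent between vowels /a/ and /i/, so it voices to [v]. /kowwafiennag/ → kowwaviennag.
Rule 2 (high vowel syncope): no segment meets the environment; /kowwaviennag/ is unchanged.
Rule 3 (degemination): /ww/ is a geminate; the first /w/ deletes. /nn/ is a geminate; the first /n/ deletes. /kowwaviennag/ → kowavienag.
Rule 4 (final devoicing): /g/ is a voiced obstruent in word-final position, so it devoices to [k]. /kowavienag/ → kowavienak.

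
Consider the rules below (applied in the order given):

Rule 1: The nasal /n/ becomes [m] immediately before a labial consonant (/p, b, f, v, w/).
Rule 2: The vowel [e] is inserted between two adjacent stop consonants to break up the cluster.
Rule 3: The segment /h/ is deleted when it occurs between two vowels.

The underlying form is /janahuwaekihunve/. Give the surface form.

Rule 1 (nasal place assimilation): /n/ precedes the labial consonant /v/, so it assimilates in place to [m]. /janahuwaekihunve/ → janahuwaekihumve.
Rule 2 (stop-cluster e-epenthesis): no segment meets the environment; /janahuwaekihumve/ is unchanged.
Rule 3 (intervocalic h-deletion): /h/ occurs between vowels /a/ and /u/, so it deletes. /h/ occurs between vowels /i/ and /u/, so it deletes. /janahuwaekihumve/ → janauwaekiumve.

janauwaekiumve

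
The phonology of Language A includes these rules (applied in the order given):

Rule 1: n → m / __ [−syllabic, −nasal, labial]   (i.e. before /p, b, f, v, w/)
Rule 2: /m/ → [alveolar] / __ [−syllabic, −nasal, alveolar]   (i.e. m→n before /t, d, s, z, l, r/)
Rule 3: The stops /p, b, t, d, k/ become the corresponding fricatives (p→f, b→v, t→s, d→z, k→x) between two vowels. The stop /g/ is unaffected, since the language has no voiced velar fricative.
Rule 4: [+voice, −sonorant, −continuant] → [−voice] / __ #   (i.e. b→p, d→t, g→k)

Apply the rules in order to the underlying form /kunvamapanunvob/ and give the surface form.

Rule 1 (nasal place assimilation): /n/ precedes the labial consonant /v/, so it assimilates in place to [m]. /n/ precedes the labial consonant /v/, so it assimilates in place to [m]. /kunvamapanunvob/ → kumvamapanumvob.
Rule 2 (nasal place assimilation): no segment meets the environment; /kumvamapanumvob/ is unchanged.
Rule 3 (intervocalic spirantization): /p/ is a stop between vowels /a/ and /a/, so it spirantizes to the fricative [f]. /kumvamapanumvob/ → kumvamafanumvob.
Rule 4 (final devoicing): /b/ is a voiced stop in word-final position, so it devoices to [p]. /kumvamafanumvob/ → kumvamafanumvop.

kumvamafanumvop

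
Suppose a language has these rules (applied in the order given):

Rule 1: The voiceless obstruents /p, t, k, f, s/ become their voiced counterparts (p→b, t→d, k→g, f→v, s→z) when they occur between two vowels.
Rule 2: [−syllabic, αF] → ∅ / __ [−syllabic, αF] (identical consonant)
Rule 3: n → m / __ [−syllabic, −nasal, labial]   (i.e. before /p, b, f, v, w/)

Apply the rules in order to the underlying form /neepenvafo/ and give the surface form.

Rule 1 (intervocalic voicing): /p/ is a voiceless obstruent between vowels /e/ and /e/, so it voices to [b]. /f/ is a voiceless obstruent between vowels /a/ and /o/, so it voices to [v]. /neepenvafo/ → neebenvavo.
Rule 2 (degemination): no segment meets the environment; /neebenvavo/ is unchanged.
Rule 3 (nasal place assimilation): /n/ precedes the labial consonant /v/, so it assimilates in place to [m]. /neebenvavo/ → neebemvavo.

neebemvavo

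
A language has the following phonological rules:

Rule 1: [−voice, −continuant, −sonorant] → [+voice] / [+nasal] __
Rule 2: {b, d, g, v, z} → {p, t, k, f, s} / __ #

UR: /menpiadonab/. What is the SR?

menbiadonap

Rule 1 (post-nasal voicing): /p/ is a voiceless stop immediately after the nasal /n/, so it voices to [b]. /menpiadonab/ → menbiadonab.
Rule 2 (final devoicing): /b/ is a voiced obstruent in word-final position, so it devoices to [p]. /menbiadonab/ → menbiadonap.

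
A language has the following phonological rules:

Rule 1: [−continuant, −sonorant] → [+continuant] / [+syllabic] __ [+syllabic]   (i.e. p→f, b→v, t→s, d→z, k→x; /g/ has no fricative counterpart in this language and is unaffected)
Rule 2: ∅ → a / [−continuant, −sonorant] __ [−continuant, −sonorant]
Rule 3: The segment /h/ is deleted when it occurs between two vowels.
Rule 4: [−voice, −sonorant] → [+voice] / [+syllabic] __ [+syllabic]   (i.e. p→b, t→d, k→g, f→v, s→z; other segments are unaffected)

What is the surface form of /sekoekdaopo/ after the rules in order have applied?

Rule 1 (intervocalic spirantization): /k/ is a stop between vowels /e/ and /o/, so it spirantizes to the fricative [x]. /p/ is a stop between vowels /o/ and /o/, so it spirantizes to the fricative [f]. /sekoekdaopo/ → sexoekdaofo.
Rule 2 (stop-cluster a-epenthesis): /k/ and /d/ form a stop–stop cluster, so [a] is inserted between them. /sexoekdaofo/ → sexoekadaofo.
Rule 3 (intervocalic h-deletion): no segment meets the environment; /sexoekadaofo/ is unchanged.
Rule 4 (intervocalic voicing): /k/ is a voiceless obstruent between vowels /e/ and /a/, so it voices to [g]. /f/ is a voiceless obstruent between vowels /o/ and /o/, so it voices to [v]. /sexoekadaofo/ → sexoegadaovo.

sexoegadaovo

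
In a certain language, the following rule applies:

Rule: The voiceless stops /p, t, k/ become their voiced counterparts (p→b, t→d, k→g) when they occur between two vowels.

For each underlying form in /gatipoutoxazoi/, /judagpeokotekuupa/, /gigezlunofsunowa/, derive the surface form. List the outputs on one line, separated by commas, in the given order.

/gatipoutoxazoi/: /t/ is a voiceless stop between vowels /a/ and /i/, so it voices to [d]. /p/ is a voiceless stop between vowels /i/ and /o/, so it voices to [b]. /t/ is a voiceless stop between vowels /u/ and /o/, so it voices to [d]. → [gadiboudoxazoi].
/judagpeokotekuupa/: /k/ is a voiceless stop between vowels /o/ and /o/, so it voices to [g]. /t/ is a voiceless stop between vowels /o/ and /e/, so it voices to [d]. /k/ is a voiceless stop between vowels /e/ and /u/, so it voices to [g]. /p/ is a voiceless stop between vowels /u/ and /a/, so it voices to [b]. → [judagpeogodeguuba].
/gigezlunofsunowa/: the rule's environment is not met; surfaces unchanged as [gigezlunofsunowa].

gadiboudoxazoi, judagpeogodeguuba, gigezlunofsunowa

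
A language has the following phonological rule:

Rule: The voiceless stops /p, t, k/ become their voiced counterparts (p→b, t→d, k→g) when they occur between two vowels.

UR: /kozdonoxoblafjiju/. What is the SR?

kozdonoxoblafjiju

No segment of /kozdonoxoblafjiju/ meets the structural description of the rule, so the form surfaces unchanged.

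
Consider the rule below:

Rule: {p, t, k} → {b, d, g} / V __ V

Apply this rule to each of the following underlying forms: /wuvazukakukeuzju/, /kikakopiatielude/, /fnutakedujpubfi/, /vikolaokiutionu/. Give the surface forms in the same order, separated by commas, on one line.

/wuvazukakukeuzju/: /k/ is a voiceless stop between vowels /u/ and /a/, so it voices to [g]. /k/ is a voiceless stop between vowels /a/ and /u/, so it voices to [g]. /k/ is a voiceless stop between vowels /u/ and /e/, so it voices to [g]. → [wuvazugagugeuzju].
/kikakopiatielude/: /k/ is a voiceless stop between vowels /i/ and /a/, so it voices to [g]. /k/ is a voiceless stop between vowels /a/ and /o/, so it voices to [g]. /p/ is a voiceless stop between vowels /o/ and /i/, so it voices to [b]. /t/ is a voiceless stop between vowels /a/ and /i/, so it voices to [d]. → [kigagobiadielude].
/fnutakedujpubfi/: /t/ is a voiceless stop between vowels /u/ and /a/, so it voices to [d]. /k/ is a voiceless stop between vowels /a/ and /e/, so it voices to [g]. → [fnudagedujpubfi].
/vikolaokiutionu/: /k/ is a voiceless stop between vowels /i/ and /o/, so it voices to [g]. /k/ is a voiceless stop between vowels /o/ and /i/, so it voices to [g]. /t/ is a voiceless stop between vowels /u/ and /i/, so it voices to [d]. → [vigolaogiudionu].

wuvazugagugeuzju, kigagobiadielude, fnudagedujpubfi, vigolaogiudionu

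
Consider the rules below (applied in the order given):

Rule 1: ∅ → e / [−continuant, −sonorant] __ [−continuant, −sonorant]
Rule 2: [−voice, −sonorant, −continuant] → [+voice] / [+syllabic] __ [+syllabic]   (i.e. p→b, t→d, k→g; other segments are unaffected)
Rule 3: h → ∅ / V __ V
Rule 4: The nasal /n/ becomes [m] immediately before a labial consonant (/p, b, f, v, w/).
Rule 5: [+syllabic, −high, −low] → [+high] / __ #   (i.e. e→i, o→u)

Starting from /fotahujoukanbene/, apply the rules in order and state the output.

Rule 1 (stop-cluster e-epenthesis): no segment meets the environment; /fotahujoukanbene/ is unchanged.
Rule 2 (intervocalic voicing): /t/ is a voiceless stop between vowels /o/ and /a/, so it voices to [d]. /k/ is a voiceless stop between vowels /u/ and /a/, so it voices to [g]. /fotahujoukanbene/ → fodahujouganbene.
Rule 3 (intervocalic h-deletion): /h/ occurs between vowels /a/ and /u/, so it deletes. /fodahujouganbene/ → fodaujouganbene.
Rule 4 (nasal place assimilation): /n/ precedes the labial consonant /b/, so it assimilates in place to [m]. /fodaujouganbene/ → fodaujougambene.
Rule 5 (final vowel raising): /e/ is a mid vowel in word-final position, so it raises to [i]. /fodaujougambene/ → fodaujougambeni.

fodaujougambeni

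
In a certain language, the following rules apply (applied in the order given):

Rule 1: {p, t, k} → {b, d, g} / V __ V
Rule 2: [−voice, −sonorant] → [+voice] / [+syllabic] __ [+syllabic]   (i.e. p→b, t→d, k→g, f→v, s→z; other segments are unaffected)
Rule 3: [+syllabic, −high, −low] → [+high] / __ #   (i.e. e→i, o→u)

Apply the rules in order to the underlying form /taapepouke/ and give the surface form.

taabebougi

Rule 1 (intervocalic voicing): /p/ is a voiceless stop between vowels /a/ and /e/, so it voices to [b]. /p/ is a voiceless stop between vowels /e/ and /o/, so it voices to [b]. /k/ is a voiceless stop between vowels /u/ and /e/, so it voices to [g]. /taapepouke/ → taabebouge.
Rule 2 (intervocalic voicing): no segment meets the environment; /taabebouge/ is unchanged.
Rule 3 (final vowel raising): /e/ is a mid vowel in word-final position, so it raises to [i]. /taabebouge/ → taabebougi.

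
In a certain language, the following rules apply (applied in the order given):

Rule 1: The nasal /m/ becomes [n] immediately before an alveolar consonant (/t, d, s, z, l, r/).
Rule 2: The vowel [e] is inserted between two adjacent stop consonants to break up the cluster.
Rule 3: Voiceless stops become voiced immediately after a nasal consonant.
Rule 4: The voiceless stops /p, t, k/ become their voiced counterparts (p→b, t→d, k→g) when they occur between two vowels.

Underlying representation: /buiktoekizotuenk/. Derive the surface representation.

buigedoegizodueng

Rule 1 (nasal place assimilation): no segment meets the environment; /buiktoekizotuenk/ is unchanged.
Rule 2 (stop-cluster e-epenthesis): /k/ and /t/ form a stop–stop cluster, so [e] is inserted between them. /buiktoekizotuenk/ → buiketoekizotuenk.
Rule 3 (post-nasal voicing): /k/ is a voiceless stop immediately after the nasal /n/, so it voices to [g]. /buiketoekizotuenk/ → buiketoekizotueng.
Rule 4 (intervocalic voicing): /k/ is a voiceless stop between vowels /i/ and /e/, so it voices to [g]. /t/ is a voiceless stop between vowels /e/ and /o/, so it voices to [d]. /k/ is a voiceless stop between vowels /e/ and /i/, so it voices to [g]. /t/ is a voiceless stop between vowels /o/ and /u/, so it voices to [d]. /buiketoekizotueng/ → buigedoegizodueng.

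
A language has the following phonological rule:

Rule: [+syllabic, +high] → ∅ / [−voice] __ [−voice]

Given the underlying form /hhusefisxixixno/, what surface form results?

/u/ is a high vowel flanked by voiceless consonants /h/ and /s/, so it deletes.
/i/ is a high vowel flanked by voiceless consonants /f/ and /s/, so it deletes.
/i/ is a high vowel flanked by voiceless consonants /x/ and /x/, so it deletes.
/i/ is a high vowel flanked by voiceless consonants /x/ and /x/, so it deletes.
Surface form: [hhsefsxxxno].

hhsefsxxxno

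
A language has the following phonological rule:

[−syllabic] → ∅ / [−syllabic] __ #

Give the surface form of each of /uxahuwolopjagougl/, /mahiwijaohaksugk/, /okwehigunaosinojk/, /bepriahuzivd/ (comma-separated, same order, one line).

uxahuwolopjagoug, mahiwijaohaksug, okwehigunaosinoj, bepriahuziv

/uxahuwolopjagougl/: /l/ is the second consonant of a word-final cluster /gl/, so it deletes. → [uxahuwolopjagoug].
/mahiwijaohaksugk/: /k/ is the second consonant of a word-final cluster /gk/, so it deletes. → [mahiwijaohaksug].
/okwehigunaosinojk/: /k/ is the second consonant of a word-final cluster /jk/, so it deletes. → [okwehigunaosinoj].
/bepriahuzivd/: /d/ is the second consonant of a word-final cluster /vd/, so it deletes. → [bepriahuziv].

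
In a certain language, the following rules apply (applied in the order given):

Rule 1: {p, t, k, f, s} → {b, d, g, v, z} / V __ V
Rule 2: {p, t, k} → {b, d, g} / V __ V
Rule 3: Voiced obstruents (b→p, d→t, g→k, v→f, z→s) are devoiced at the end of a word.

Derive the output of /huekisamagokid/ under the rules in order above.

Rule 1 (intervocalic voicing): /k/ is a voiceless obstruent between vowels /e/ and /i/, so it voices to [g]. /s/ is a voiceless obstruent between vowels /i/ and /a/, so it voices to [z]. /k/ is a voiceless obstruent between vowels /o/ and /i/, so it voices to [g]. /huekisamagokid/ → huegizamagogid.
Rule 2 (intervocalic voicing): no segment meets the environment; /huegizamagogid/ is unchanged.
Rule 3 (final devoicing): /d/ is a voiced obstruent in word-final position, so it devoices to [t]. /huegizamagogid/ → huegizamagogit.

huegizamagogit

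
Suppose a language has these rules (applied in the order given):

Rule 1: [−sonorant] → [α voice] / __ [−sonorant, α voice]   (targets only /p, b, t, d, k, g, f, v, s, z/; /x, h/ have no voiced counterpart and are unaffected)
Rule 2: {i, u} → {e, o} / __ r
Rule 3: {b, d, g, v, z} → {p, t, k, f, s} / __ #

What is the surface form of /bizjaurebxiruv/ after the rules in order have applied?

bizjaorepxeruf

Rule 1 (regressive voicing assimilation): /b/ precedes the voiceless obstruent /x/, so it devoices to [p] by assimilation. /bizjaurebxiruv/ → bizjaurepxiruv.
Rule 2 (pre-rhotic lowering): /u/ is a high vowel immediately before /r/, so it lowers to [o]. /i/ is a high vowel immediately before /r/, so it lowers to [e]. /bizjaurepxiruv/ → bizjaorepxeruv.
Rule 3 (final devoicing): /v/ is a voiced obstruent in word-final position, so it devoices to [f]. /bizjaorepxeruv/ → bizjaorepxeruf.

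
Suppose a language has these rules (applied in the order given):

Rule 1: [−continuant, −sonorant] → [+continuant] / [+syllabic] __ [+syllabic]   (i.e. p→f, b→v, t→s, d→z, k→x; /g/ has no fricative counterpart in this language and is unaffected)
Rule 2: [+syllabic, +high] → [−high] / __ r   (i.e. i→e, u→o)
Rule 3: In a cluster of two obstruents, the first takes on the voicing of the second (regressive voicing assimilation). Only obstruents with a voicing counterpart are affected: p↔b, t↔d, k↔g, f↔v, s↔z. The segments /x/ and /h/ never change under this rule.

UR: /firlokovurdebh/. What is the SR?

ferloxovordeph

Rule 1 (intervocalic spirantization): /k/ is a stop between vowels /o/ and /o/, so it spirantizes to the fricative [x]. /firlokovurdebh/ → firloxovurdebh.
Rule 2 (pre-rhotic lowering): /i/ is a high vowel immediately before /r/, so it lowers to [e]. /u/ is a high vowel immediately before /r/, so it lowers to [o]. /firloxovurdebh/ → ferloxovordebh.
Rule 3 (regressive voicing assimilation): /b/ precedes the voiceless obstruent /h/, so it devoices to [p] by assimilation. /ferloxovordebh/ → ferloxovordeph.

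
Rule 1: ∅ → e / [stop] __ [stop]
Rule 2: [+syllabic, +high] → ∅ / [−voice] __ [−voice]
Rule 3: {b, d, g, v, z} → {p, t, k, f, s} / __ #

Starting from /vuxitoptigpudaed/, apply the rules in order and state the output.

Rule 1 (stop-cluster e-epenthesis): /p/ and /t/ form a stop–stop cluster, so [e] is inserted between them. /g/ and /p/ form a stop–stop cluster, so [e] is inserted between them. /vuxitoptigpudaed/ → vuxitopetigepudaed.
Rule 2 (high vowel syncope): /i/ is a high vowel flanked by voiceless consonants /x/ and /t/, so it deletes. /vuxitopetigepudaed/ → vuxtopetigepudaed.
Rule 3 (final devoicing): /d/ is a voiced obstruent in word-final position, so it devoices to [t]. /vuxtopetigepudaed/ → vuxtopetigepudaet.

vuxtopetigepudaet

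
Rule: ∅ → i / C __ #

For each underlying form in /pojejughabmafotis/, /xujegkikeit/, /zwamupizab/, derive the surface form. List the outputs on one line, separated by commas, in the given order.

pojejughabmafotisi, xujegkikeiti, zwamupizabi

/pojejughabmafotis/: the form ends in the consonant /s/, so [i] is inserted word-finally. → [pojejughabmafotisi].
/xujegkikeit/: the form ends in the consonant /t/, so [i] is inserted word-finally. → [xujegkikeiti].
/zwamupizab/: the form ends in the consonant /b/, so [i] is inserted word-finally. → [zwamupizabi].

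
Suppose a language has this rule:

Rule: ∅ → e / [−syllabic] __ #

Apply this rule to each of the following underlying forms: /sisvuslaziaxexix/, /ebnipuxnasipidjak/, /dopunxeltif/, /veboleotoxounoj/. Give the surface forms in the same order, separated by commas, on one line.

/sisvuslaziaxexix/: the form ends in the consonant /x/, so [e] is inserted word-finally. → [sisvuslaziaxexixe].
/ebnipuxnasipidjak/: the form ends in the consonant /k/, so [e] is inserted word-finally. → [ebnipuxnasipidjake].
/dopunxeltif/: the form ends in the consonant /f/, so [e] is inserted word-finally. → [dopunxeltife].
/veboleotoxounoj/: the form ends in the consonant /j/, so [e] is inserted word-finally. → [veboleotoxounoje].

sisvuslaziaxexixe, ebnipuxnasipidjake, dopunxeltife, veboleotoxounoje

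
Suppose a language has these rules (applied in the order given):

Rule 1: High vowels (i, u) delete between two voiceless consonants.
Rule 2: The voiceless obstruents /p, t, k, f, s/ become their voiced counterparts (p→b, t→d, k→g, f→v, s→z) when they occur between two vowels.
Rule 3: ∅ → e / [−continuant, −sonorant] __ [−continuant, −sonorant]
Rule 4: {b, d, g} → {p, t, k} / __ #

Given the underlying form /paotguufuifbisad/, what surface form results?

paoteguuvuifbizat

Rule 1 (high vowel syncope): no segment meets the environment; /paotguufuifbisad/ is unchanged.
Rule 2 (intervocalic voicing): /f/ is a voiceless obstruent between vowels /u/ and /u/, so it voices to [v]. /s/ is a voiceless obstruent between vowels /i/ and /a/, so it voices to [z]. /paotguufuifbisad/ → paotguuvuifbizad.
Rule 3 (stop-cluster e-epenthesis): /t/ and /g/ form a stop–stop cluster, so [e] is inserted between them. /paotguuvuifbizad/ → paoteguuvuifbizad.
Rule 4 (final devoicing): /d/ is a voiced stop in word-final position, so it devoices to [t]. /paoteguuvuifbizad/ → paoteguuvuifbizat.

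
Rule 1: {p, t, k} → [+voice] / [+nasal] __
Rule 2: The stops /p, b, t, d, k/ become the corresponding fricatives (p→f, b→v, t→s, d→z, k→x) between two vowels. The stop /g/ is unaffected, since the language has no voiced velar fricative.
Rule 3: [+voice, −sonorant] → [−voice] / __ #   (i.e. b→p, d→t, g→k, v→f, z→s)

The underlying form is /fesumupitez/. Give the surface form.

Rule 1 (post-nasal voicing): no segment meets the environment; /fesumupitez/ is unchanged.
Rule 2 (intervocalic spirantization): /p/ is a stop between vowels /u/ and /i/, so it spirantizes to the fricative [f]. /t/ is a stop between vowels /i/ and /e/, so it spirantizes to the fricative [s]. /fesumupitez/ → fesumufisez.
Rule 3 (final devoicing): /z/ is a voiced obstruent in word-final position, so it devoices to [s]. /fesumufisez/ → fesumufises.

fesumufises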